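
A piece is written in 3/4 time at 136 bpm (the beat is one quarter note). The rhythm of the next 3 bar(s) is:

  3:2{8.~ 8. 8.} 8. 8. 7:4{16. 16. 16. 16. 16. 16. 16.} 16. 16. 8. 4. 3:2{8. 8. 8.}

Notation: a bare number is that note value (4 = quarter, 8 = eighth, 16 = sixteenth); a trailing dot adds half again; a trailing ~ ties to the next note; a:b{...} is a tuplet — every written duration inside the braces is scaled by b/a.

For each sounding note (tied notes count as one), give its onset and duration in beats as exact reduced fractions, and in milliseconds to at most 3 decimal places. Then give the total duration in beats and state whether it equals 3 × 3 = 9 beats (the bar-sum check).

1) 0.0ms=0b +441.176ms=1b
2) 441.176ms=1b +220.588ms=1/2b
3) 661.765ms=3/2b +330.882ms=3/4b
4) 992.647ms=9/4b +330.882ms=3/4b
5) 1323.529ms=3b +94.538ms=3/14b
6) 1418.067ms=45/14b +94.538ms=3/14b
7) 1512.605ms=24/7b +94.538ms=3/14b
8) 1607.143ms=51/14b +94.538ms=3/14b
9) 1701.681ms=27/7b +94.538ms=3/14b
10) 1796.218ms=57/14b +94.538ms=3/14b
11) 1890.756ms=30/7b +94.538ms=3/14b
12) 1985.294ms=9/2b +165.441ms=3/8b
13) 2150.735ms=39/8b +165.441ms=3/8b
14) 2316.176ms=21/4b +330.882ms=3/4b
15) 2647.059ms=6b +661.765ms=3/2b
16) 3308.824ms=15/2b +220.588ms=1/2b
17) 3529.412ms=8b +220.588ms=1/2b
18) 3750.0ms=17/2b +220.588ms=1/2b
Σ=9b of 9 (136bpm 3/4) — PASS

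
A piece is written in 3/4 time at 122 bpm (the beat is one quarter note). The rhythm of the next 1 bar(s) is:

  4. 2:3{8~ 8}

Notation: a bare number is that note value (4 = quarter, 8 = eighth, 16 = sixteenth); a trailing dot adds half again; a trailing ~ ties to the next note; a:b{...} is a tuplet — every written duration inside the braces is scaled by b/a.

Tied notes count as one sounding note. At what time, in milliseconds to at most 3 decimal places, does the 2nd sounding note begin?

1. 0.0ms @ 0 + 737.705ms (3/2)
2. 737.705ms @ 3/2 + 737.705ms (3/2)

note 2 onset = 3/2b = 737.705ms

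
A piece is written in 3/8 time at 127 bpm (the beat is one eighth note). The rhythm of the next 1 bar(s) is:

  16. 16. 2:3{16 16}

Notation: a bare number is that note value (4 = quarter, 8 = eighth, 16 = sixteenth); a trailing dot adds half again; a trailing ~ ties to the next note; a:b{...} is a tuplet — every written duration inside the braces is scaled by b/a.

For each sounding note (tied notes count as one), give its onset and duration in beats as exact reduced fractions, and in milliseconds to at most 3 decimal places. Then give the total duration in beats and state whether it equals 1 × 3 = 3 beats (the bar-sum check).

1) 0.0ms=0b +354.331ms=3/4b
2) 354.331ms=3/4b +354.331ms=3/4b
3) 708.661ms=3/2b +354.331ms=3/4b
4) 1062.992ms=9/4b +354.331ms=3/4b
Σ=3b of 3 (127bpm 3/8) — PASS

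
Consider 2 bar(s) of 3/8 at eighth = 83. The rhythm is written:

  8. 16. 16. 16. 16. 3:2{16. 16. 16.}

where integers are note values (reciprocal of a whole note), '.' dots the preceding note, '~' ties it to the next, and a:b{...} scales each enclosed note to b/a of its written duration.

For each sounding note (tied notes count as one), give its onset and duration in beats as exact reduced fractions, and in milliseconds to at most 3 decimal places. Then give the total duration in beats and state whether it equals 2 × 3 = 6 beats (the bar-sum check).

1) 0.0ms=0b +1084.337ms=3/2b
2) 1084.337ms=3/2b +542.169ms=3/4b
3) 1626.506ms=9/4b +542.169ms=3/4b
4) 2168.675ms=3b +542.169ms=3/4b
5) 2710.843ms=15/4b +542.169ms=3/4b
6) 3253.012ms=9/2b +361.446ms=1/2b
7) 3614.458ms=5b +361.446ms=1/2b
8) 3975.904ms=11/2b +361.446ms=1/2b
Σ=6b of 6 (83bpm 3/8) — PASS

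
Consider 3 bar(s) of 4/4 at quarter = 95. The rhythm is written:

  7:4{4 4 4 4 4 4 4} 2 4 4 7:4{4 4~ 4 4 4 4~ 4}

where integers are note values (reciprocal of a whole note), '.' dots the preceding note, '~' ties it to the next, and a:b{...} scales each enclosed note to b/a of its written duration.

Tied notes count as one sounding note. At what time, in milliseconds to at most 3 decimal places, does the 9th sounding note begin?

note 9 onset = 6b = 3789.474ms

1. 0.0ms @ 0 + 360.902ms (4/7)
2. 360.902ms @ 4/7 + 360.902ms (4/7)
3. 721.805ms @ 8/7 + 360.902ms (4/7)
4. 1082.707ms @ 12/7 + 360.902ms (4/7)
5. 1443.609ms @ 16/7 + 360.902ms (4/7)
6. 1804.511ms @ 20/7 + 360.902ms (4/7)
7. 2165.414ms @ 24/7 + 360.902ms (4/7)
8. 2526.316ms @ 4 + 1263.158ms (2)
9. 3789.474ms @ 6 + 631.579ms (1)
10. 4421.053ms @ 7 + 631.579ms (1)
11. 5052.632ms @ 8 + 360.902ms (4/7)
12. 5413.534ms @ 60/7 + 721.805ms (8/7)
13. 6135.338ms @ 68/7 + 360.902ms (4/7)
14. 6496.241ms @ 72/7 + 360.902ms (4/7)
15. 6857.143ms @ 76/7 + 721.805ms (8/7)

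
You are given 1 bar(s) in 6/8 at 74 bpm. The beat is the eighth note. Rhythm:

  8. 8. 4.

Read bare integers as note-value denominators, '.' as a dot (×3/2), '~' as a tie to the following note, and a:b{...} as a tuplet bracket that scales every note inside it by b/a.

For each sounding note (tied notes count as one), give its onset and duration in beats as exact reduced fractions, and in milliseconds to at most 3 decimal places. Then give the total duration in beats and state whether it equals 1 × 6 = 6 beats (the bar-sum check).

1) 0.0ms=0b +1216.216ms=3/2b
2) 1216.216ms=3/2b +1216.216ms=3/2b
3) 2432.432ms=3b +2432.432ms=3b
Σ=6b of 6 (74bpm 6/8) — PASS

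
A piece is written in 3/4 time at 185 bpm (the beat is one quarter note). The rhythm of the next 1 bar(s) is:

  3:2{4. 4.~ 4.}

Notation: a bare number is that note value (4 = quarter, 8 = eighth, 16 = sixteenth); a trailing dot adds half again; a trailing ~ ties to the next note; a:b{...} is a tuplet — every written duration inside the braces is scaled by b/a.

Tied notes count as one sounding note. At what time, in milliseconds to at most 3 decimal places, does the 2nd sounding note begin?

note 2 onset = 1b = 324.324ms

1. 0.0ms @ 0 + 324.324ms (1)
2. 324.324ms @ 1 + 648.649ms (2)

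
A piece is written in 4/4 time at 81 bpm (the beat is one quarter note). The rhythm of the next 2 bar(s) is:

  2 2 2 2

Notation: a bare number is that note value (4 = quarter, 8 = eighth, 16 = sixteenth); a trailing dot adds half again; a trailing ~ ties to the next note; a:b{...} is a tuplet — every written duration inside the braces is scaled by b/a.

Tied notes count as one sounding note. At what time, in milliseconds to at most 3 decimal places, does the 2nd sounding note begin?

1. 0.0ms @ 0 + 1481.481ms (2)
2. 1481.481ms @ 2 + 1481.481ms (2)
3. 2962.963ms @ 4 + 1481.481ms (2)
4. 4444.444ms @ 6 + 1481.481ms (2)

note 2 onset = 2b = 1481.481ms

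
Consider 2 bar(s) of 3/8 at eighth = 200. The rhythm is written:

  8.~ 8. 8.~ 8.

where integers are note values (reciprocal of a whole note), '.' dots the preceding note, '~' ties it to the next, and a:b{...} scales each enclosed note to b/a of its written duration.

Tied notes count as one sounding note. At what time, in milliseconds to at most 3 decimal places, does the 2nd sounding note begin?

1. 0.0ms @ 0 + 900.0ms (3)
2. 900.0ms @ 3 + 900.0ms (3)

note 2 onset = 3b = 900.0ms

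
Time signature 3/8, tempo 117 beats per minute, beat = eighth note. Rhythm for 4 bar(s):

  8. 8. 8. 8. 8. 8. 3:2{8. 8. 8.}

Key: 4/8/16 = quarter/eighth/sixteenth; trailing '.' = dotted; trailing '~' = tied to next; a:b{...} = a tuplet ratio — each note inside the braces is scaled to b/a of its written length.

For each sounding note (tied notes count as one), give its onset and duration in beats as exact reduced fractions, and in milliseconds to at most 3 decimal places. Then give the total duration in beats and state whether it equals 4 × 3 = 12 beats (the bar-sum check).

1) 0.0ms=0b +769.231ms=3/2b
2) 769.231ms=3/2b +769.231ms=3/2b
3) 1538.462ms=3b +769.231ms=3/2b
4) 2307.692ms=9/2b +769.231ms=3/2b
5) 3076.923ms=6b +769.231ms=3/2b
6) 3846.154ms=15/2b +769.231ms=3/2b
7) 4615.385ms=9b +512.821ms=1b
8) 5128.205ms=10b +512.821ms=1b
9) 5641.026ms=11b +512.821ms=1b
Σ=12b of 12 (117bpm 3/8) — PASS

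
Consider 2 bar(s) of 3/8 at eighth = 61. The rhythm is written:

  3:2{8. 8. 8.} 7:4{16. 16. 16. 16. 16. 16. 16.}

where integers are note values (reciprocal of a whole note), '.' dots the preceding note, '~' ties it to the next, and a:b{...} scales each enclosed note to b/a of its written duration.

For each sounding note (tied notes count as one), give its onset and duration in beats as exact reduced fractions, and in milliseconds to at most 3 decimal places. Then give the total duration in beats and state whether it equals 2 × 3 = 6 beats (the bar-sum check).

1) 0.0ms=0b +983.607ms=1b
2) 983.607ms=1b +983.607ms=1b
3) 1967.213ms=2b +983.607ms=1b
4) 2950.82ms=3b +421.546ms=3/7b
5) 3372.365ms=24/7b +421.546ms=3/7b
6) 3793.911ms=27/7b +421.546ms=3/7b
7) 4215.457ms=30/7b +421.546ms=3/7b
8) 4637.002ms=33/7b +421.546ms=3/7b
9) 5058.548ms=36/7b +421.546ms=3/7b
10) 5480.094ms=39/7b +421.546ms=3/7b
Σ=6b of 6 (61bpm 3/8) — PASS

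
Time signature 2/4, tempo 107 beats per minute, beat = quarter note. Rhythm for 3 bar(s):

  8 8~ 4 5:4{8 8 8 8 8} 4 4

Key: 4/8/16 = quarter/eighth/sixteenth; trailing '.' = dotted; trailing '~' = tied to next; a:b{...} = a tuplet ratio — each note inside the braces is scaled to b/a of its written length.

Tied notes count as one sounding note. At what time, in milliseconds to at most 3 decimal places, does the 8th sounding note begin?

1. 0.0ms @ 0 + 280.374ms (1/2)
2. 280.374ms @ 1/2 + 841.121ms (3/2)
3. 1121.495ms @ 2 + 224.299ms (2/5)
4. 1345.794ms @ 12/5 + 224.299ms (2/5)
5. 1570.093ms @ 14/5 + 224.299ms (2/5)
6. 1794.393ms @ 16/5 + 224.299ms (2/5)
7. 2018.692ms @ 18/5 + 224.299ms (2/5)
8. 2242.991ms @ 4 + 560.748ms (1)
9. 2803.738ms @ 5 + 560.748ms (1)

note 8 onset = 4b = 2242.991ms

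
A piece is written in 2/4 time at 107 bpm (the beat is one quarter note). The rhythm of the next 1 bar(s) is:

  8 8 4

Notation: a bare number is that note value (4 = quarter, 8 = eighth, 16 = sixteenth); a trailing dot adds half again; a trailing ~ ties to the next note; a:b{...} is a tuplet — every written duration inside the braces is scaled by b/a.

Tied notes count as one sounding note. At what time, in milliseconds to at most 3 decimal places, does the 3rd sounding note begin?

note 3 onset = 1b = 560.748ms

1. 0.0ms @ 0 + 280.374ms (1/2)
2. 280.374ms @ 1/2 + 280.374ms (1/2)
3. 560.748ms @ 1 + 560.748ms (1)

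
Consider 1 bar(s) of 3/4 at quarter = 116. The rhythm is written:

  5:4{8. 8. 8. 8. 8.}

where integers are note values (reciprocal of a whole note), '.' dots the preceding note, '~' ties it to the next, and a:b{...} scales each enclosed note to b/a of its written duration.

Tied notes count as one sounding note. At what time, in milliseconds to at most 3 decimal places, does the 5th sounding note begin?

1. 0.0ms @ 0 + 310.345ms (3/5)
2. 310.345ms @ 3/5 + 310.345ms (3/5)
3. 620.69ms @ 6/5 + 310.345ms (3/5)
4. 931.034ms @ 9/5 + 310.345ms (3/5)
5. 1241.379ms @ 12/5 + 310.345ms (3/5)

note 5 onset = 12/5b = 1241.379ms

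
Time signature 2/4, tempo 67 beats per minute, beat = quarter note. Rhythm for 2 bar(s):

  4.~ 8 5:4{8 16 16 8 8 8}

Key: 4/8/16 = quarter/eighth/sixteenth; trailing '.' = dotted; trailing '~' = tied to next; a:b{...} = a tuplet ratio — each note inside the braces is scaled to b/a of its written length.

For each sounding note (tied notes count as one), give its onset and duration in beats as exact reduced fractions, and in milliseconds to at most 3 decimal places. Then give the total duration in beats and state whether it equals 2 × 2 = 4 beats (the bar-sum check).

1) 0.0ms=0b +1791.045ms=2b
2) 1791.045ms=2b +358.209ms=2/5b
3) 2149.254ms=12/5b +179.104ms=1/5b
4) 2328.358ms=13/5b +179.104ms=1/5b
5) 2507.463ms=14/5b +358.209ms=2/5b
6) 2865.672ms=16/5b +358.209ms=2/5b
7) 3223.881ms=18/5b +358.209ms=2/5b
Σ=4b of 4 (67bpm 2/4) — PASS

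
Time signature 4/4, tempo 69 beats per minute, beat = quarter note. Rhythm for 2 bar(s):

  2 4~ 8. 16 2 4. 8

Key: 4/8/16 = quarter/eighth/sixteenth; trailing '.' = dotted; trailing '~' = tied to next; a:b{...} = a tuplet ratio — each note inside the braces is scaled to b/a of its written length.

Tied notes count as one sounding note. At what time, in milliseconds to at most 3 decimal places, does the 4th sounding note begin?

note 4 onset = 4b = 3478.261ms

1. 0.0ms @ 0 + 1739.13ms (2)
2. 1739.13ms @ 2 + 1521.739ms (7/4)
3. 3260.87ms @ 15/4 + 217.391ms (1/4)
4. 3478.261ms @ 4 + 1739.13ms (2)
5. 5217.391ms @ 6 + 1304.348ms (3/2)
6. 6521.739ms @ 15/2 + 434.783ms (1/2)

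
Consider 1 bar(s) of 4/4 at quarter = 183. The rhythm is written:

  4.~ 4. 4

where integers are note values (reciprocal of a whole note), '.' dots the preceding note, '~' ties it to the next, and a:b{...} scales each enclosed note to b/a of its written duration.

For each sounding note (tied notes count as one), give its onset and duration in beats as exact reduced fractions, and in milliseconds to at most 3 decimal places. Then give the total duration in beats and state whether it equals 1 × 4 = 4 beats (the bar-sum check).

1) 0.0ms=0b +983.607ms=3b
2) 983.607ms=3b +327.869ms=1b
Σ=4b of 4 (183bpm 4/4) — PASS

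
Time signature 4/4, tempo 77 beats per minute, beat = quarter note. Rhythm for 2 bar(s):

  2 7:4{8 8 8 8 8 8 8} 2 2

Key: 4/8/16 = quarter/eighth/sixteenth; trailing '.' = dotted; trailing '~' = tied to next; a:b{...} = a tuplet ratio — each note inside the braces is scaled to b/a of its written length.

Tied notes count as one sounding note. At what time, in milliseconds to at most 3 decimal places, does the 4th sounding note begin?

1. 0.0ms @ 0 + 1558.442ms (2)
2. 1558.442ms @ 2 + 222.635ms (2/7)
3. 1781.076ms @ 16/7 + 222.635ms (2/7)
4. 2003.711ms @ 18/7 + 222.635ms (2/7)
5. 2226.345ms @ 20/7 + 222.635ms (2/7)
6. 2448.98ms @ 22/7 + 222.635ms (2/7)
7. 2671.614ms @ 24/7 + 222.635ms (2/7)
8. 2894.249ms @ 26/7 + 222.635ms (2/7)
9. 3116.883ms @ 4 + 1558.442ms (2)
10. 4675.325ms @ 6 + 1558.442ms (2)

note 4 onset = 18/7b = 2003.711ms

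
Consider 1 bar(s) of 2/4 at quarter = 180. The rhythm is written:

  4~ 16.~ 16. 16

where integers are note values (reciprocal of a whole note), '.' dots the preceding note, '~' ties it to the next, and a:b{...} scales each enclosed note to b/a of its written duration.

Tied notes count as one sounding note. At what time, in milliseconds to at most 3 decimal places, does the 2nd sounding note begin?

1. 0.0ms @ 0 + 583.333ms (7/4)
2. 583.333ms @ 7/4 + 83.333ms (1/4)

note 2 onset = 7/4b = 583.333ms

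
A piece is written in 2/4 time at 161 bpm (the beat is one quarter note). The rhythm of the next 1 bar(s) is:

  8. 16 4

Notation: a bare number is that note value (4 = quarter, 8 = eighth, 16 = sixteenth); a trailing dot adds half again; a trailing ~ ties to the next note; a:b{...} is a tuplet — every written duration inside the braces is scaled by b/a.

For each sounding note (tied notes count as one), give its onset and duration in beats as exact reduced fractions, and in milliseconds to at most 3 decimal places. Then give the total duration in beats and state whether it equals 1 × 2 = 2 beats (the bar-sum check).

1) 0.0ms=0b +279.503ms=3/4b
2) 279.503ms=3/4b +93.168ms=1/4b
3) 372.671ms=1b +372.671ms=1b
Σ=2b of 2 (161bpm 2/4) — PASS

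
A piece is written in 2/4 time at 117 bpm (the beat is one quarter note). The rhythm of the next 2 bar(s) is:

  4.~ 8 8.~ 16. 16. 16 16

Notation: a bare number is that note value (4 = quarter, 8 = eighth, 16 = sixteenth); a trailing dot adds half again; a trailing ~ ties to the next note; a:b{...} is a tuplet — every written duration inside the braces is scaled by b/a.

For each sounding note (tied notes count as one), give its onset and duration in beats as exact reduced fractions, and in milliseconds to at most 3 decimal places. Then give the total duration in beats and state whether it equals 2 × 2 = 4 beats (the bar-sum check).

1) 0.0ms=0b +1025.641ms=2b
2) 1025.641ms=2b +576.923ms=9/8b
3) 1602.564ms=25/8b +192.308ms=3/8b
4) 1794.872ms=7/2b +128.205ms=1/4b
5) 1923.077ms=15/4b +128.205ms=1/4b
Σ=4b of 4 (117bpm 2/4) — PASS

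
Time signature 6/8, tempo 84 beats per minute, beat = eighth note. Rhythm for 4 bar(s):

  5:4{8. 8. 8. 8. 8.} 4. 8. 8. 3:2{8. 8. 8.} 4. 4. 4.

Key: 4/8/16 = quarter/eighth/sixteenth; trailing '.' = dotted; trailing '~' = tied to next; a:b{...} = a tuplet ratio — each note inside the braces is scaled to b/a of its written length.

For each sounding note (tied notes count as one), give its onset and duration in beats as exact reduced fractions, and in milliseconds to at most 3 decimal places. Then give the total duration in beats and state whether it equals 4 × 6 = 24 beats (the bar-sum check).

1) 0.0ms=0b +857.143ms=6/5b
2) 857.143ms=6/5b +857.143ms=6/5b
3) 1714.286ms=12/5b +857.143ms=6/5b
4) 2571.429ms=18/5b +857.143ms=6/5b
5) 3428.571ms=24/5b +857.143ms=6/5b
6) 4285.714ms=6b +2142.857ms=3b
7) 6428.571ms=9b +1071.429ms=3/2b
8) 7500.0ms=21/2b +1071.429ms=3/2b
9) 8571.429ms=12b +714.286ms=1b
10) 9285.714ms=13b +714.286ms=1b
11) 10000.0ms=14b +714.286ms=1b
12) 10714.286ms=15b +2142.857ms=3b
13) 12857.143ms=18b +2142.857ms=3b
14) 15000.0ms=21b +2142.857ms=3b
Σ=24b of 24 (84bpm 6/8) — PASS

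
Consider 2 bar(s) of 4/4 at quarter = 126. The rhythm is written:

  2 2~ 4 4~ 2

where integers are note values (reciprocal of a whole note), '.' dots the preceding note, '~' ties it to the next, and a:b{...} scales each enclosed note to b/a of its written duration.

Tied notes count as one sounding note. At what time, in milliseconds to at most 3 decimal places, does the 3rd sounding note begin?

1. 0.0ms @ 0 + 952.381ms (2)
2. 952.381ms @ 2 + 1428.571ms (3)
3. 2380.952ms @ 5 + 1428.571ms (3)

note 3 onset = 5b = 2380.952ms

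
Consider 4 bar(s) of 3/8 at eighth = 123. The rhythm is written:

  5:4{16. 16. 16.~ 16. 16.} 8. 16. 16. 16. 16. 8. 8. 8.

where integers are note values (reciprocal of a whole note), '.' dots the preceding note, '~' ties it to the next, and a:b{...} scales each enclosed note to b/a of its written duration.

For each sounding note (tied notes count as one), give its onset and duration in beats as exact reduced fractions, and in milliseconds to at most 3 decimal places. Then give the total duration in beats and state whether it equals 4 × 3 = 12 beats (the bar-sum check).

1) 0.0ms=0b +292.683ms=3/5b
2) 292.683ms=3/5b +292.683ms=3/5b
3) 585.366ms=6/5b +585.366ms=6/5b
4) 1170.732ms=12/5b +292.683ms=3/5b
5) 1463.415ms=3b +731.707ms=3/2b
6) 2195.122ms=9/2b +365.854ms=3/4b
7) 2560.976ms=21/4b +365.854ms=3/4b
8) 2926.829ms=6b +365.854ms=3/4b
9) 3292.683ms=27/4b +365.854ms=3/4b
10) 3658.537ms=15/2b +731.707ms=3/2b
11) 4390.244ms=9b +731.707ms=3/2b
12) 5121.951ms=21/2b +731.707ms=3/2b
Σ=12b of 12 (123bpm 3/8) — PASS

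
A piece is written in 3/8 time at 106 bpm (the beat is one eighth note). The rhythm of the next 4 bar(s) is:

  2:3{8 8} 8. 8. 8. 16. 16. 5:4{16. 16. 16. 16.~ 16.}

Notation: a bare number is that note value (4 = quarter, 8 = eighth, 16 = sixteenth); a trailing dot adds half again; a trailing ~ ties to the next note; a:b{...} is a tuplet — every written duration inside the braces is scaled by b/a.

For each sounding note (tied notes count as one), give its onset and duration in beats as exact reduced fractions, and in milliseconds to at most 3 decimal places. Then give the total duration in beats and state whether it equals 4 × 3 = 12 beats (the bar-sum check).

1) 0.0ms=0b +849.057ms=3/2b
2) 849.057ms=3/2b +849.057ms=3/2b
3) 1698.113ms=3b +849.057ms=3/2b
4) 2547.17ms=9/2b +849.057ms=3/2b
5) 3396.226ms=6b +849.057ms=3/2b
6) 4245.283ms=15/2b +424.528ms=3/4b
7) 4669.811ms=33/4b +424.528ms=3/4b
8) 5094.34ms=9b +339.623ms=3/5b
9) 5433.962ms=48/5b +339.623ms=3/5b
10) 5773.585ms=51/5b +339.623ms=3/5b
11) 6113.208ms=54/5b +679.245ms=6/5b
Σ=12b of 12 (106bpm 3/8) — PASS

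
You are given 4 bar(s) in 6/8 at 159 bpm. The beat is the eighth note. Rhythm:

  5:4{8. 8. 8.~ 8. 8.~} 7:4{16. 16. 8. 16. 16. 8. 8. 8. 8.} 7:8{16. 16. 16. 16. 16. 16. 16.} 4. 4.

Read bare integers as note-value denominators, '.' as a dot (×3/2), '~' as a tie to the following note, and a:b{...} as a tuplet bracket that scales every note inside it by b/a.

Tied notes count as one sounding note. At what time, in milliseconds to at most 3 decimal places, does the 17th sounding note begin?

1. 0.0ms @ 0 + 452.83ms (6/5)
2. 452.83ms @ 6/5 + 452.83ms (6/5)
3. 905.66ms @ 12/5 + 905.66ms (12/5)
4. 1811.321ms @ 24/5 + 614.555ms (57/35)
5. 2425.876ms @ 45/7 + 161.725ms (3/7)
6. 2587.601ms @ 48/7 + 323.45ms (6/7)
7. 2911.051ms @ 54/7 + 161.725ms (3/7)
8. 3072.776ms @ 57/7 + 161.725ms (3/7)
9. 3234.501ms @ 60/7 + 323.45ms (6/7)
10. 3557.951ms @ 66/7 + 323.45ms (6/7)
11. 3881.402ms @ 72/7 + 323.45ms (6/7)
12. 4204.852ms @ 78/7 + 323.45ms (6/7)
13. 4528.302ms @ 12 + 323.45ms (6/7)
14. 4851.752ms @ 90/7 + 323.45ms (6/7)
15. 5175.202ms @ 96/7 + 323.45ms (6/7)
16. 5498.652ms @ 102/7 + 323.45ms (6/7)
17. 5822.102ms @ 108/7 + 323.45ms (6/7)
18. 6145.553ms @ 114/7 + 323.45ms (6/7)
19. 6469.003ms @ 120/7 + 323.45ms (6/7)
20. 6792.453ms @ 18 + 1132.075ms (3)
21. 7924.528ms @ 21 + 1132.075ms (3)

note 17 onset = 108/7b = 5822.102ms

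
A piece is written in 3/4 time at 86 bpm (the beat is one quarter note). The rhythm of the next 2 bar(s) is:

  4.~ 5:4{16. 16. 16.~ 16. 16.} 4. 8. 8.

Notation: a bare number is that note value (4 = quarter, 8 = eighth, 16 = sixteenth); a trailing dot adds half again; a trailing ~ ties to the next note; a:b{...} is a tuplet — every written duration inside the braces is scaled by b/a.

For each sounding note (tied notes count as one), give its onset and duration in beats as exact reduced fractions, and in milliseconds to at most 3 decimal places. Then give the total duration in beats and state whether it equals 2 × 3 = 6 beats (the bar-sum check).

1) 0.0ms=0b +1255.814ms=9/5b
2) 1255.814ms=9/5b +209.302ms=3/10b
3) 1465.116ms=21/10b +418.605ms=3/5b
4) 1883.721ms=27/10b +209.302ms=3/10b
5) 2093.023ms=3b +1046.512ms=3/2b
6) 3139.535ms=9/2b +523.256ms=3/4b
7) 3662.791ms=21/4b +523.256ms=3/4b
Σ=6b of 6 (86bpm 3/4) — PASS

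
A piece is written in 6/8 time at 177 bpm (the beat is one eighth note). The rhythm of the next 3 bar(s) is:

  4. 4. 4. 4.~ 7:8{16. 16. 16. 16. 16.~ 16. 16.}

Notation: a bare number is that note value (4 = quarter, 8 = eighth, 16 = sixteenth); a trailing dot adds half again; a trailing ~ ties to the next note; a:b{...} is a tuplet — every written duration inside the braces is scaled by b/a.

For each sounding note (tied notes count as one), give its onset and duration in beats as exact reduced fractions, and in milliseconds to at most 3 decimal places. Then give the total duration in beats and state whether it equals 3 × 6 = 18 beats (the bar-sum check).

1) 0.0ms=0b +1016.949ms=3b
2) 1016.949ms=3b +1016.949ms=3b
3) 2033.898ms=6b +1016.949ms=3b
4) 3050.847ms=9b +1307.506ms=27/7b
5) 4358.354ms=90/7b +290.557ms=6/7b
6) 4648.91ms=96/7b +290.557ms=6/7b
7) 4939.467ms=102/7b +290.557ms=6/7b
8) 5230.024ms=108/7b +581.114ms=12/7b
9) 5811.138ms=120/7b +290.557ms=6/7b
Σ=18b of 18 (177bpm 6/8) — PASS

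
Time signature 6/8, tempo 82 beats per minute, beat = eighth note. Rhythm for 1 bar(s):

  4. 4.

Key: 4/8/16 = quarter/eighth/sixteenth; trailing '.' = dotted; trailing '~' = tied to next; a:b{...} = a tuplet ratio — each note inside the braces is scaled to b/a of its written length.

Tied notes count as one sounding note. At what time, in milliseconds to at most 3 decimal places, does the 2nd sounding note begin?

1. 0.0ms @ 0 + 2195.122ms (3)
2. 2195.122ms @ 3 + 2195.122ms (3)

note 2 onset = 3b = 2195.122ms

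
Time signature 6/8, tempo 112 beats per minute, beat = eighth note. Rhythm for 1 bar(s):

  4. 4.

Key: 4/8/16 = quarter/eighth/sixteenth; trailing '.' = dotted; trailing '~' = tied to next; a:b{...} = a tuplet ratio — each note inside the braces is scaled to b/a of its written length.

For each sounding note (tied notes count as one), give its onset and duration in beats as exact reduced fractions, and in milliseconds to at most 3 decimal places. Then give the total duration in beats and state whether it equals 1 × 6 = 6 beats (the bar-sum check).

1) 0.0ms=0b +1607.143ms=3b
2) 1607.143ms=3b +1607.143ms=3b
Σ=6b of 6 (112bpm 6/8) — PASS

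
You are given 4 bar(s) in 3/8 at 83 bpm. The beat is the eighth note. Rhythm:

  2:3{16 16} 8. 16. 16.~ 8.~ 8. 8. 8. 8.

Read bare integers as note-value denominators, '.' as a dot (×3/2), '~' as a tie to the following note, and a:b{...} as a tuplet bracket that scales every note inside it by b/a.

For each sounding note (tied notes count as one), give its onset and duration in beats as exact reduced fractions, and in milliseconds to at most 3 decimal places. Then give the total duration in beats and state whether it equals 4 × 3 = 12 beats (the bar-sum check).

1) 0.0ms=0b +542.169ms=3/4b
2) 542.169ms=3/4b +542.169ms=3/4b
3) 1084.337ms=3/2b +1084.337ms=3/2b
4) 2168.675ms=3b +542.169ms=3/4b
5) 2710.843ms=15/4b +2710.843ms=15/4b
6) 5421.687ms=15/2b +1084.337ms=3/2b
7) 6506.024ms=9b +1084.337ms=3/2b
8) 7590.361ms=21/2b +1084.337ms=3/2b
Σ=12b of 12 (83bpm 3/8) — PASS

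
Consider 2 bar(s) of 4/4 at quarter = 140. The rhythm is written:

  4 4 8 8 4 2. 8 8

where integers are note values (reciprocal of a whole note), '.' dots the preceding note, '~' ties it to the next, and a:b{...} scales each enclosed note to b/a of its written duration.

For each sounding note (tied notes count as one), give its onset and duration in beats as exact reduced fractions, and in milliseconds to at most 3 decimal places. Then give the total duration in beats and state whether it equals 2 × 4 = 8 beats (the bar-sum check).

1) 0.0ms=0b +428.571ms=1b
2) 428.571ms=1b +428.571ms=1b
3) 857.143ms=2b +214.286ms=1/2b
4) 1071.429ms=5/2b +214.286ms=1/2b
5) 1285.714ms=3b +428.571ms=1b
6) 1714.286ms=4b +1285.714ms=3b
7) 3000.0ms=7b +214.286ms=1/2b
8) 3214.286ms=15/2b +214.286ms=1/2b
Σ=8b of 8 (140bpm 4/4) — PASS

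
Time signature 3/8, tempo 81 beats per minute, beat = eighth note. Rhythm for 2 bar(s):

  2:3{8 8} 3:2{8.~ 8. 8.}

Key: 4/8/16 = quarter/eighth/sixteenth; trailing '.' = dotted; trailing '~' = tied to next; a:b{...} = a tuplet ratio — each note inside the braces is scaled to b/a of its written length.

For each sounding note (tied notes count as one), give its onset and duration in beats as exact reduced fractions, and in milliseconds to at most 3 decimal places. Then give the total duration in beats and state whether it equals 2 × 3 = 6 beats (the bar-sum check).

1) 0.0ms=0b +1111.111ms=3/2b
2) 1111.111ms=3/2b +1111.111ms=3/2b
3) 2222.222ms=3b +1481.481ms=2b
4) 3703.704ms=5b +740.741ms=1b
Σ=6b of 6 (81bpm 3/8) — PASS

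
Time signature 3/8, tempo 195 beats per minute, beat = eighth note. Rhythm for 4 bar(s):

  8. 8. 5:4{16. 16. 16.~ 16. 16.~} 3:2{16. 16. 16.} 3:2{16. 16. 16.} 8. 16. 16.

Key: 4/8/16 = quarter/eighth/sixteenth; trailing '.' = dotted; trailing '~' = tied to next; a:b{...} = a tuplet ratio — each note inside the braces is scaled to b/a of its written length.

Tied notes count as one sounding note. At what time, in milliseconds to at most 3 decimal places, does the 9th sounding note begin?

1. 0.0ms @ 0 + 461.538ms (3/2)
2. 461.538ms @ 3/2 + 461.538ms (3/2)
3. 923.077ms @ 3 + 184.615ms (3/5)
4. 1107.692ms @ 18/5 + 184.615ms (3/5)
5. 1292.308ms @ 21/5 + 369.231ms (6/5)
6. 1661.538ms @ 27/5 + 338.462ms (11/10)
7. 2000.0ms @ 13/2 + 153.846ms (1/2)
8. 2153.846ms @ 7 + 153.846ms (1/2)
9. 2307.692ms @ 15/2 + 153.846ms (1/2)
10. 2461.538ms @ 8 + 153.846ms (1/2)
11. 2615.385ms @ 17/2 + 153.846ms (1/2)
12. 2769.231ms @ 9 + 461.538ms (3/2)
13. 3230.769ms @ 21/2 + 230.769ms (3/4)
14. 3461.538ms @ 45/4 + 230.769ms (3/4)

note 9 onset = 15/2b = 2307.692ms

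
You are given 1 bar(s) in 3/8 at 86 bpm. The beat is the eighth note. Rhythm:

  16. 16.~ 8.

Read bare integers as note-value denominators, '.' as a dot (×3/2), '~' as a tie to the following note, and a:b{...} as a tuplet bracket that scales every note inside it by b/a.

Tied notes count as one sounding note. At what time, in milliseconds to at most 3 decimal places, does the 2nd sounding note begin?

1. 0.0ms @ 0 + 523.256ms (3/4)
2. 523.256ms @ 3/4 + 1569.767ms (9/4)

note 2 onset = 3/4b = 523.256ms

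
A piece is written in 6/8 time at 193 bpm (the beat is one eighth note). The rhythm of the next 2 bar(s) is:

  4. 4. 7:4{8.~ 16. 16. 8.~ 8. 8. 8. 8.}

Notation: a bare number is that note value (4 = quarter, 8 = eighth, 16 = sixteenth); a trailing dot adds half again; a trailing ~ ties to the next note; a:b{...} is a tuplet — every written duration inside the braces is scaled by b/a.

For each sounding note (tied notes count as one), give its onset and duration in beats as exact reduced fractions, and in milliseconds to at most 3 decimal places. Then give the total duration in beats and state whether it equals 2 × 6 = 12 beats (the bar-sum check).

1) 0.0ms=0b +932.642ms=3b
2) 932.642ms=3b +932.642ms=3b
3) 1865.285ms=6b +399.704ms=9/7b
4) 2264.989ms=51/7b +133.235ms=3/7b
5) 2398.224ms=54/7b +532.939ms=12/7b
6) 2931.162ms=66/7b +266.469ms=6/7b
7) 3197.631ms=72/7b +266.469ms=6/7b
8) 3464.101ms=78/7b +266.469ms=6/7b
Σ=12b of 12 (193bpm 6/8) — PASS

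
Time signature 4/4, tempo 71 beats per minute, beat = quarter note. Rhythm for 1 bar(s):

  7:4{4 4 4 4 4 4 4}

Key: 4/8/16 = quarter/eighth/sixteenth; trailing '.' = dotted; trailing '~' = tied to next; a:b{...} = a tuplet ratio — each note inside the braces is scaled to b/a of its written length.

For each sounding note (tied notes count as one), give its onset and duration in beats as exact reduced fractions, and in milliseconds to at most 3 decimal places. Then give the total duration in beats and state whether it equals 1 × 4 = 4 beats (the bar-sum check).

1) 0.0ms=0b +482.897ms=4/7b
2) 482.897ms=4/7b +482.897ms=4/7b
3) 965.795ms=8/7b +482.897ms=4/7b
4) 1448.692ms=12/7b +482.897ms=4/7b
5) 1931.59ms=16/7b +482.897ms=4/7b
6) 2414.487ms=20/7b +482.897ms=4/7b
7) 2897.384ms=24/7b +482.897ms=4/7b
Σ=4b of 4 (71bpm 4/4) — PASS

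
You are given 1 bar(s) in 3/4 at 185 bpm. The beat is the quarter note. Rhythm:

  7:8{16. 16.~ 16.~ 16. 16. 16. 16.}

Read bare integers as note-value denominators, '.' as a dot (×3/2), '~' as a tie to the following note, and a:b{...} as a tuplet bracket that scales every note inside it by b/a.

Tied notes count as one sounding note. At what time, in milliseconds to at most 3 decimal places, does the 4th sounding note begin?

note 4 onset = 15/7b = 694.981ms

1. 0.0ms @ 0 + 138.996ms (3/7)
2. 138.996ms @ 3/7 + 416.988ms (9/7)
3. 555.985ms @ 12/7 + 138.996ms (3/7)
4. 694.981ms @ 15/7 + 138.996ms (3/7)
5. 833.977ms @ 18/7 + 138.996ms (3/7)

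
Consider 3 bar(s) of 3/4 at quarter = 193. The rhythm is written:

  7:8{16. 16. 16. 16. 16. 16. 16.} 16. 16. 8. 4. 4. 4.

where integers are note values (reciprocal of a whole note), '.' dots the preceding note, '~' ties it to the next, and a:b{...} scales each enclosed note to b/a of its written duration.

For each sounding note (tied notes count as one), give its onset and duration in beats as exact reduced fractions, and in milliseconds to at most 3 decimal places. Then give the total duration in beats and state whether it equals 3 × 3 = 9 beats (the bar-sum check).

1) 0.0ms=0b +133.235ms=3/7b
2) 133.235ms=3/7b +133.235ms=3/7b
3) 266.469ms=6/7b +133.235ms=3/7b
4) 399.704ms=9/7b +133.235ms=3/7b
5) 532.939ms=12/7b +133.235ms=3/7b
6) 666.173ms=15/7b +133.235ms=3/7b
7) 799.408ms=18/7b +133.235ms=3/7b
8) 932.642ms=3b +116.58ms=3/8b
9) 1049.223ms=27/8b +116.58ms=3/8b
10) 1165.803ms=15/4b +233.161ms=3/4b
11) 1398.964ms=9/2b +466.321ms=3/2b
12) 1865.285ms=6b +466.321ms=3/2b
13) 2331.606ms=15/2b +466.321ms=3/2b
Σ=9b of 9 (193bpm 3/4) — PASS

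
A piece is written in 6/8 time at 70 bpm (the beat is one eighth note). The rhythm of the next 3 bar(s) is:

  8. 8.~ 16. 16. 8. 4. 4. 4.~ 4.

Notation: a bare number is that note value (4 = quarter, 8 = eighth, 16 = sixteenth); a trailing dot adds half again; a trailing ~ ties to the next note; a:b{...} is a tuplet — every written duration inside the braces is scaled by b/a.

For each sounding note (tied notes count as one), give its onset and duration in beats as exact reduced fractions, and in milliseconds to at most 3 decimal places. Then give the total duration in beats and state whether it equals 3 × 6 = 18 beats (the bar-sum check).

1) 0.0ms=0b +1285.714ms=3/2b
2) 1285.714ms=3/2b +1928.571ms=9/4b
3) 3214.286ms=15/4b +642.857ms=3/4b
4) 3857.143ms=9/2b +1285.714ms=3/2b
5) 5142.857ms=6b +2571.429ms=3b
6) 7714.286ms=9b +2571.429ms=3b
7) 10285.714ms=12b +5142.857ms=6b
Σ=18b of 18 (70bpm 6/8) — PASS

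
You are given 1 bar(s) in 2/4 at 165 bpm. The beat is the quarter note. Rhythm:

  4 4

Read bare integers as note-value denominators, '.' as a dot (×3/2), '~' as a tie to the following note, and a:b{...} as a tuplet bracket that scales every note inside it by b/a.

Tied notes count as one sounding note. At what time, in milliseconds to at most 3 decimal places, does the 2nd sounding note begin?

1. 0.0ms @ 0 + 363.636ms (1)
2. 363.636ms @ 1 + 363.636ms (1)

note 2 onset = 1b = 363.636ms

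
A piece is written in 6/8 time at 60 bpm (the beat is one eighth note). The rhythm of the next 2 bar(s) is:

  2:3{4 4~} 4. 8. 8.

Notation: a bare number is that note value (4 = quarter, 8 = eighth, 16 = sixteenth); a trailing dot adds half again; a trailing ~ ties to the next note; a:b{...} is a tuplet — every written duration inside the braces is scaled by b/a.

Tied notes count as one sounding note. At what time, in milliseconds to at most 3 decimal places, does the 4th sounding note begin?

note 4 onset = 21/2b = 10500.0ms

1. 0.0ms @ 0 + 3000.0ms (3)
2. 3000.0ms @ 3 + 6000.0ms (6)
3. 9000.0ms @ 9 + 1500.0ms (3/2)
4. 10500.0ms @ 21/2 + 1500.0ms (3/2)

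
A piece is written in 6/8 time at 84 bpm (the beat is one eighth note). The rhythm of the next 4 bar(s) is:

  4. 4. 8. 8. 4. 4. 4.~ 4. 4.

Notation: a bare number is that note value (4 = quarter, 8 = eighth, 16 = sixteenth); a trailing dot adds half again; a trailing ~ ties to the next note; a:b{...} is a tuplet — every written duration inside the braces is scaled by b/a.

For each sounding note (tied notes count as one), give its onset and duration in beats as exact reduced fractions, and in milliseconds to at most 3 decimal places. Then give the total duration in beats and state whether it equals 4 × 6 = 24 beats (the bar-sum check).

1) 0.0ms=0b +2142.857ms=3b
2) 2142.857ms=3b +2142.857ms=3b
3) 4285.714ms=6b +1071.429ms=3/2b
4) 5357.143ms=15/2b +1071.429ms=3/2b
5) 6428.571ms=9b +2142.857ms=3b
6) 8571.429ms=12b +2142.857ms=3b
7) 10714.286ms=15b +4285.714ms=6b
8) 15000.0ms=21b +2142.857ms=3b
Σ=24b of 24 (84bpm 6/8) — PASS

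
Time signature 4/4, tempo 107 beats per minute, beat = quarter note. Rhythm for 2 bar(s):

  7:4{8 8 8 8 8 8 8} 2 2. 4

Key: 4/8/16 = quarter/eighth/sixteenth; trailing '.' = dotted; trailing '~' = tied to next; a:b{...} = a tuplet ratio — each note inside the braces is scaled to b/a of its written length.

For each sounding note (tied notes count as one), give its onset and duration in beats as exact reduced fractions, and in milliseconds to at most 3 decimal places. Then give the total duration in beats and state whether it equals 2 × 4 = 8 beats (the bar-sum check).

1) 0.0ms=0b +160.214ms=2/7b
2) 160.214ms=2/7b +160.214ms=2/7b
3) 320.427ms=4/7b +160.214ms=2/7b
4) 480.641ms=6/7b +160.214ms=2/7b
5) 640.854ms=8/7b +160.214ms=2/7b
6) 801.068ms=10/7b +160.214ms=2/7b
7) 961.282ms=12/7b +160.214ms=2/7b
8) 1121.495ms=2b +1121.495ms=2b
9) 2242.991ms=4b +1682.243ms=3b
10) 3925.234ms=7b +560.748ms=1b
Σ=8b of 8 (107bpm 4/4) — PASS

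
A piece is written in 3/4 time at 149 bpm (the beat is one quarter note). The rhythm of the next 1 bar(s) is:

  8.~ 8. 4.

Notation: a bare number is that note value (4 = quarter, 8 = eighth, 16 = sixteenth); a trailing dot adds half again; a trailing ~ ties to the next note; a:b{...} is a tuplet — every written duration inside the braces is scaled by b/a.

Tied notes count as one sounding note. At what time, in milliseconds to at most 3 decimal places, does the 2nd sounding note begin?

1. 0.0ms @ 0 + 604.027ms (3/2)
2. 604.027ms @ 3/2 + 604.027ms (3/2)

note 2 onset = 3/2b = 604.027ms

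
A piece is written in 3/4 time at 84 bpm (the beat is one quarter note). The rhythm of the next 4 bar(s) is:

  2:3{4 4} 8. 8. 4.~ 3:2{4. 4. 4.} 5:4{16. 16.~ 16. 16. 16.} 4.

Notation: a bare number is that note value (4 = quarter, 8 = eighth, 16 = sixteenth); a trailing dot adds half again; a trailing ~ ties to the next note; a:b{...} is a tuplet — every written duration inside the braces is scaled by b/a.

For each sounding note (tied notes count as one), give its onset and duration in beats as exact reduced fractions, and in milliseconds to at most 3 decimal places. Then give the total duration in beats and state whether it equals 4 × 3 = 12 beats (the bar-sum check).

1) 0.0ms=0b +1071.429ms=3/2b
2) 1071.429ms=3/2b +1071.429ms=3/2b
3) 2142.857ms=3b +535.714ms=3/4b
4) 2678.571ms=15/4b +535.714ms=3/4b
5) 3214.286ms=9/2b +1785.714ms=5/2b
6) 5000.0ms=7b +714.286ms=1b
7) 5714.286ms=8b +714.286ms=1b
8) 6428.571ms=9b +214.286ms=3/10b
9) 6642.857ms=93/10b +428.571ms=3/5b
10) 7071.429ms=99/10b +214.286ms=3/10b
11) 7285.714ms=51/5b +214.286ms=3/10b
12) 7500.0ms=21/2b +1071.429ms=3/2b
Σ=12b of 12 (84bpm 3/4) — PASS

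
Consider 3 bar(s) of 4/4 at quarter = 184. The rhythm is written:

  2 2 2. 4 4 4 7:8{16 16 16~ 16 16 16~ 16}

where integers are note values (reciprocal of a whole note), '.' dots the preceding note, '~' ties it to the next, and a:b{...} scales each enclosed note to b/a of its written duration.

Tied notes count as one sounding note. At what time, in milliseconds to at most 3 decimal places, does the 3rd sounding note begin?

note 3 onset = 4b = 1304.348ms

1. 0.0ms @ 0 + 652.174ms (2)
2. 652.174ms @ 2 + 652.174ms (2)
3. 1304.348ms @ 4 + 978.261ms (3)
4. 2282.609ms @ 7 + 326.087ms (1)
5. 2608.696ms @ 8 + 326.087ms (1)
6. 2934.783ms @ 9 + 326.087ms (1)
7. 3260.87ms @ 10 + 93.168ms (2/7)
8. 3354.037ms @ 72/7 + 93.168ms (2/7)
9. 3447.205ms @ 74/7 + 186.335ms (4/7)
10. 3633.54ms @ 78/7 + 93.168ms (2/7)
11. 3726.708ms @ 80/7 + 186.335ms (4/7)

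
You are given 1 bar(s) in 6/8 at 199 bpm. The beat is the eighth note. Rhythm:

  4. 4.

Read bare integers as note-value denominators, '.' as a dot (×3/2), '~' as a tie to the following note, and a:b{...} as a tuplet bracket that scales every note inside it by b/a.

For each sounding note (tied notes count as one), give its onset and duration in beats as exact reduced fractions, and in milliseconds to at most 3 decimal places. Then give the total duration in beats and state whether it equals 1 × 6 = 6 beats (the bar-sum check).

1) 0.0ms=0b +904.523ms=3b
2) 904.523ms=3b +904.523ms=3b
Σ=6b of 6 (199bpm 6/8) — PASS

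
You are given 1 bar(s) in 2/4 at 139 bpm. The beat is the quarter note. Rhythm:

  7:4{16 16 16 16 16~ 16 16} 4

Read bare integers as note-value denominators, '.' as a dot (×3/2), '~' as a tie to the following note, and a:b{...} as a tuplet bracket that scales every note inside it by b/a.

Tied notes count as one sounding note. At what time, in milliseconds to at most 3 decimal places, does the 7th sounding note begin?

note 7 onset = 1b = 431.655ms

1. 0.0ms @ 0 + 61.665ms (1/7)
2. 61.665ms @ 1/7 + 61.665ms (1/7)
3. 123.33ms @ 2/7 + 61.665ms (1/7)
4. 184.995ms @ 3/7 + 61.665ms (1/7)
5. 246.66ms @ 4/7 + 123.33ms (2/7)
6. 369.99ms @ 6/7 + 61.665ms (1/7)
7. 431.655ms @ 1 + 431.655ms (1)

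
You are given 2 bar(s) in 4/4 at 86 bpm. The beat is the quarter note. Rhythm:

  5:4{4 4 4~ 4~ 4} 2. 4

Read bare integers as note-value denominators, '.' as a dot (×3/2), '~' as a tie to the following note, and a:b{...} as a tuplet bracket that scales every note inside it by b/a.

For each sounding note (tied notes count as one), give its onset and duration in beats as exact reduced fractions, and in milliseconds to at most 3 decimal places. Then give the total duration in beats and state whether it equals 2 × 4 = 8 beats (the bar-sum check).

1) 0.0ms=0b +558.14ms=4/5b
2) 558.14ms=4/5b +558.14ms=4/5b
3) 1116.279ms=8/5b +1674.419ms=12/5b
4) 2790.698ms=4b +2093.023ms=3b
5) 4883.721ms=7b +697.674ms=1b
Σ=8b of 8 (86bpm 4/4) — PASS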